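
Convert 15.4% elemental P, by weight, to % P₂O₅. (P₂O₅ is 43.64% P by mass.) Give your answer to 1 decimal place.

35.3% P₂O₅

%P₂O₅ = 15.4 / 0.4364 = 35.2887%.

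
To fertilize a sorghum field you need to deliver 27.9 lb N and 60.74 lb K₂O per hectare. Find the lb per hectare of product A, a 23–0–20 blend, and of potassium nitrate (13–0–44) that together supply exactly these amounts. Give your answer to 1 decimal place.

Let a = lb of product A, b = lb of potassium nitrate (per hectare).
N: 0.23·a + 0.13·b = 27.9
K₂O: 0.2·a + 0.44·b = 60.74
Eliminate a: (row1) − 0.23/0.2·(row2) → -0.376·b = -41.951, so b = 111.572.
Back-substitute: a = (27.9 − 0.13·111.572) / 0.23 = 58.242.

58.2 lb product A, 111.6 lb potassium nitrate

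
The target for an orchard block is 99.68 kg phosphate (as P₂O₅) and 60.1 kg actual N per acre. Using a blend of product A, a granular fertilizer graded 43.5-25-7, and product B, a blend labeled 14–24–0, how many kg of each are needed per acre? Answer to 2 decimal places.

6.76 kg product A, 408.30 kg product B

With a, b = kg per acre of product A and product B:
P₂O₅: 0.25·a + 0.24·b = 99.68
N: 0.435·a + 0.14·b = 60.1
Eliminate b: (row1) − 0.24/0.14·(row2) → -0.495714·a = -3.34857, so a = 6.75504.
Then b = (60.1 − 0.435·6.75504) / 0.14 = 408.297.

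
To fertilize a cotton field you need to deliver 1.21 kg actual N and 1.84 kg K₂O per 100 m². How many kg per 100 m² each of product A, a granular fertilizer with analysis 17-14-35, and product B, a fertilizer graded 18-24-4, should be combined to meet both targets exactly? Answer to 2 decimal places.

5.03 kg product A, 1.97 kg product B

Per-100 m² balance (a = product A, b = product B):
N: 0.17·a + 0.18·b = 1.21
K₂O: 0.35·a + 0.04·b = 1.84
Solving simultaneously: a = 5.03203, b = 1.96975.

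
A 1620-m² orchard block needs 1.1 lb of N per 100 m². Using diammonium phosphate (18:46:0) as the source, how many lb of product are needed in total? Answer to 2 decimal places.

99.00 lb

Product per 100 m² = 1.1 / 18% = 6.11111 lb.
Total product = 6.11111 × 1620 / 100 = 99 lb.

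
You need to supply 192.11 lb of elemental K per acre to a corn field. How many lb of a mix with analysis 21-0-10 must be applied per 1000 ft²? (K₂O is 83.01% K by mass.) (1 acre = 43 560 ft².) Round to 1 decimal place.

53.1 lb of product per thousand sq ft

As K₂O: 192.11 / 0.8301 = 231.43 lb per acre.
Product per acre = 231.43 / 10% = 2314.3 lb.
Convert to per 1000 ft²: 2314.3 × 0.0229568 = 53.129 lb.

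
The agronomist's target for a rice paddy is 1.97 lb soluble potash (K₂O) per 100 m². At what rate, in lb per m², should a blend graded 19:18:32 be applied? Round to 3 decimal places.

0.062 lb of product per sq m

Product per 100 m² = 1.97 / 32% = 6.15625 lb.
Convert to per m²: 6.15625 × 0.01 = 0.0615625 lb.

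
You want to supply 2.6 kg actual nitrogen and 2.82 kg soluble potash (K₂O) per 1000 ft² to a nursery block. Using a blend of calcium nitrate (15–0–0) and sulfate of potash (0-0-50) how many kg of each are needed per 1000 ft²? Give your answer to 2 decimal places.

Per-1000 ft² balance (a = calcium nitrate, b = sulfate of potash):
N: 0.15·a + 0·b = 2.6
K₂O: 0·a + 0.5·b = 2.82
Solving simultaneously: a = 17.3333, b = 5.64.

17.33 kg calcium nitrate, 5.64 kg sulfate of potash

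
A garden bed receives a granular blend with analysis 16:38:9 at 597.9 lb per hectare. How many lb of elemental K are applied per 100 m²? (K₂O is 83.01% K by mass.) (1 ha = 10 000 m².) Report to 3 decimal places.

K₂O per hectare = 597.9 × 9% = 53.811 lb.
Elemental K = 53.811 × 0.8301 = 44.6685 lb per hectare.
Convert to per 100 m²: 44.6685 × 0.01 = 0.446685 lb.

0.447 lb K per hundred sq m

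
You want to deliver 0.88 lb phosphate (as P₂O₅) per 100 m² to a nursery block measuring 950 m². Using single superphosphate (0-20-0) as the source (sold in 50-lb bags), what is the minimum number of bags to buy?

Product per 100 m² = 0.88 / 20% = 4.4 lb.
Total product = 4.4 × 950 / 100 = 41.8 lb.
Bags = ⌈41.8 / 50⌉ = 1.

1 bags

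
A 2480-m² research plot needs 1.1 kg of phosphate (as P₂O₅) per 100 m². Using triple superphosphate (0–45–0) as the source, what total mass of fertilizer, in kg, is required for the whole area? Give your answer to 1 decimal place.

60.6 kg

Product per 100 m² = 1.1 / 45% = 2.44444 kg.
Total product = 2.44444 × 2480 / 100 = 60.6222 kg.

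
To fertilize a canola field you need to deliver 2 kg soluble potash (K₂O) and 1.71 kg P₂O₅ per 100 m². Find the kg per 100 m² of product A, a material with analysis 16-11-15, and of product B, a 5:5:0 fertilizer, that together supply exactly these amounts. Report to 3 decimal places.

With a, b = kg per 100 m² of product A and product B:
K₂O: 0.15·a + 0·b = 2
P₂O₅: 0.11·a + 0.05·b = 1.71
From row1: a = (2 − 0·b) / 0.15.
Into row2: 0.11·(2 − 0·b)/0.15 + 0.05·b = 1.71 → b = 4.86667, a = 13.3333.

13.333 kg product A, 4.867 kg product B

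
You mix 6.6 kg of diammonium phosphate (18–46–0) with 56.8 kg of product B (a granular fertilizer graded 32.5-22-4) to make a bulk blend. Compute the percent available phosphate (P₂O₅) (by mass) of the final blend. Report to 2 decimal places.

24.50% P₂O₅

Total mass = 6.6 + 56.8 = 63.4 kg.
P₂O₅ mass = 46%×6.6 + 22%×56.8 = 15.532 kg.
% P₂O₅ = 15.532 / 63.4 = 24.4984%.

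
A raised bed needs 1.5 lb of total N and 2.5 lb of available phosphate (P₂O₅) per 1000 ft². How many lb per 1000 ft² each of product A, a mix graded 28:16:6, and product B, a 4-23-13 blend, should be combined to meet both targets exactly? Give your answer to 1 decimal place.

With a, b = lb per 1000 ft² of product A and product B:
N: 0.28·a + 0.04·b = 1.5
P₂O₅: 0.16·a + 0.23·b = 2.5
Eliminate a: (row1) − 0.28/0.16·(row2) → -0.3625·b = -2.875, so b = 7.93103.
Back-substitute: a = (1.5 − 0.04·7.93103) / 0.28 = 4.22414.

4.2 lb product A, 7.9 lb product B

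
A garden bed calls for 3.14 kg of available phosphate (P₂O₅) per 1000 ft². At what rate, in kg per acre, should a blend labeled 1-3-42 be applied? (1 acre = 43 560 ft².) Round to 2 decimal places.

Product per 1000 ft² = 3.14 / 3% = 104.667 kg.
Convert to per acre: 104.667 × 43.56 = 4559.28 kg.

4559.28 kg of product per acre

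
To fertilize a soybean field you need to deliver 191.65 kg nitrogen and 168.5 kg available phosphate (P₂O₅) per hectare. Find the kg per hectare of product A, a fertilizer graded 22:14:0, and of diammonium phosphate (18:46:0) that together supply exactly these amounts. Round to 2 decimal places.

760.91 kg product A, 134.72 kg diammonium phosphate

Per-hectare balance (a = product A, b = diammonium phosphate):
N: 0.22·a + 0.18·b = 191.65
P₂O₅: 0.14·a + 0.46·b = 168.5
Eliminate b: (row1) − 0.18/0.46·(row2) → 0.165217·a = 125.715, so a = 760.908.
Then b = (168.5 − 0.14·760.908) / 0.46 = 134.724.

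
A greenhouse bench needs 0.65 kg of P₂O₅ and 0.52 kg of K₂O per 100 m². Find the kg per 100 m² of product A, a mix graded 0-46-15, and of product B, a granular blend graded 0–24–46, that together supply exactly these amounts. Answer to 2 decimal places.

With a, b = kg per 100 m² of product A and product B:
P₂O₅: 0.46·a + 0.24·b = 0.65
K₂O: 0.15·a + 0.46·b = 0.52
Eliminate b: (row1) − 0.24/0.46·(row2) → 0.381739·a = 0.378696, so a = 0.992027.
Then b = (0.52 − 0.15·0.992027) / 0.46 = 0.806948.

0.99 kg product A, 0.81 kg product B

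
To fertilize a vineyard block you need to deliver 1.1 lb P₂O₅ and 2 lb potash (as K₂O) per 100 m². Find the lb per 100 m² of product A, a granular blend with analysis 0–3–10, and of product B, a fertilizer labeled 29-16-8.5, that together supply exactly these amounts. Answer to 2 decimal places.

16.84 lb product A, 3.72 lb product B

Per-100 m² balance (a = product A, b = product B):
P₂O₅: 0.03·a + 0.16·b = 1.1
K₂O: 0.1·a + 0.085·b = 2
Eliminate b: (row1) − 0.16/0.085·(row2) → -0.158235·a = -2.66471, so a = 16.8401.
Then b = (2 − 0.1·16.8401) / 0.085 = 3.71747.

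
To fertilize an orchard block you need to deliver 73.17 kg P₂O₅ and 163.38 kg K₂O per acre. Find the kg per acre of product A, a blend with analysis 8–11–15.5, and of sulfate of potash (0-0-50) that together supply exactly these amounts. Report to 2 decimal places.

665.18 kg product A, 120.55 kg sulfate of potash

With a, b = kg per acre of product A and sulfate of potash:
P₂O₅: 0.11·a + 0·b = 73.17
K₂O: 0.155·a + 0.5·b = 163.38
Solving simultaneously: a = 665.182, b = 120.554.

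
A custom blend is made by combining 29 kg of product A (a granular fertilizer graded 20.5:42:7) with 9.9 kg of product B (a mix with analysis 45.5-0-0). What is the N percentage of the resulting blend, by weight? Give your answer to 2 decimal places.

Total mass = 29 + 9.9 = 38.9 kg.
N mass = 20.5%×29 + 45.5%×9.9 = 10.4495 kg.
% N = 10.4495 / 38.9 = 26.8625%.

26.86% N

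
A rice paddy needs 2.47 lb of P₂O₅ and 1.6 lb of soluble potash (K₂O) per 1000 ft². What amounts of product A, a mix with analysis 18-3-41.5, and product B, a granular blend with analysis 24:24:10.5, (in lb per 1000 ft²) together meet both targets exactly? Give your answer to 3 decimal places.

1.292 lb product A, 10.130 lb product B

Per-1000 ft² balance (a = product A, b = product B):
P₂O₅: 0.03·a + 0.24·b = 2.47
K₂O: 0.415·a + 0.105·b = 1.6
Eliminate a: (row1) − 0.03/0.415·(row2) → 0.23241·b = 2.35434, so b = 10.1301.
Back-substitute: a = (2.47 − 0.24·10.1301) / 0.03 = 1.29238.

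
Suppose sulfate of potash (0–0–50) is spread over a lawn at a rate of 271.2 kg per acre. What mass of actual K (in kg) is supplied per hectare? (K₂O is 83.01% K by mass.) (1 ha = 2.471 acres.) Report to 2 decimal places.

K₂O per acre = 271.2 × 50% = 135.6 kg.
Elemental K = 135.6 × 0.8301 = 112.562 kg per acre.
Convert to per hectare: 112.562 × 2.471 = 278.1396 kg.

278.14 kg K per hectare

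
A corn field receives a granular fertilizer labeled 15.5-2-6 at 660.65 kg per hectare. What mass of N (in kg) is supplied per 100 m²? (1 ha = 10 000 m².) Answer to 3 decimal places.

1.024 kg N per hundred sq m

nitrogen per hectare = 660.65 × 15.5% = 102.401 kg.
Convert to per 100 m²: 102.401 × 0.01 = 1.02401 kg.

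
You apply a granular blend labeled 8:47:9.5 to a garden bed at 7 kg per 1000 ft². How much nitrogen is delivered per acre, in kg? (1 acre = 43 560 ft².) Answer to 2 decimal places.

24.39 kg N per acre

nitrogen per 1000 ft² = 7 × 8% = 0.56 kg.
Convert to per acre: 0.56 × 43.56 = 24.3936 kg.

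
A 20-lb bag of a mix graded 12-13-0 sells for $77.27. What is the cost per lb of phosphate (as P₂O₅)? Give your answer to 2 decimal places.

P₂O₅ in bag = 20 × 13% = 2.6 lb.
Cost per lb P₂O₅ = $77.27 / 2.6 = $29.7192.

$29.72 per lb P₂O₅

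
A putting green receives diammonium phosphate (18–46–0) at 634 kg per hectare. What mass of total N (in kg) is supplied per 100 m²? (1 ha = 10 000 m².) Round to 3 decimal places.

nitrogen per hectare = 634 × 18% = 114.12 kg.
Convert to per 100 m²: 114.12 × 0.01 = 1.1412 kg.

1.141 kg N per hundred sq m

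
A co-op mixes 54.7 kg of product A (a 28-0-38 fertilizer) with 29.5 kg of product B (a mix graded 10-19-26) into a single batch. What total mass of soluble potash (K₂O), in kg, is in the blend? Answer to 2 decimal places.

K₂O mass = 38%×54.7 + 26%×29.5 = 28.456 kg.

28.46 kg K₂O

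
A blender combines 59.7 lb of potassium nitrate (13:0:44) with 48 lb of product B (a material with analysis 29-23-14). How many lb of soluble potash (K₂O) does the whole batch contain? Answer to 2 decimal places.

32.99 lb K₂O

K₂O mass = 44%×59.7 + 14%×48 = 32.988 lb.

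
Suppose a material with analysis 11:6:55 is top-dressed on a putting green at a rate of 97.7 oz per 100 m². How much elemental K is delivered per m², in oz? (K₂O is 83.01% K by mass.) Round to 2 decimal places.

K₂O per 100 m² = 97.7 × 55% = 53.735 oz.
Elemental K = 53.735 × 0.8301 = 44.6054 oz per 100 m².
Convert to per m²: 44.6054 × 0.01 = 0.446054 oz.

0.45 oz K per sq m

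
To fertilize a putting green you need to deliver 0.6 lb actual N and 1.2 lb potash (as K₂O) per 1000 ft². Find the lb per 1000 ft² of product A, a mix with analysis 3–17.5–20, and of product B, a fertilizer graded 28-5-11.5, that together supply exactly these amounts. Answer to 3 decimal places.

5.081 lb product A, 1.598 lb product B

With a, b = lb per 1000 ft² of product A and product B:
N: 0.03·a + 0.28·b = 0.6
K₂O: 0.2·a + 0.115·b = 1.2
Eliminate a: (row1) − 0.03/0.2·(row2) → 0.26275·b = 0.42, so b = 1.59848.
Back-substitute: a = (0.6 − 0.28·1.59848) / 0.03 = 5.08088.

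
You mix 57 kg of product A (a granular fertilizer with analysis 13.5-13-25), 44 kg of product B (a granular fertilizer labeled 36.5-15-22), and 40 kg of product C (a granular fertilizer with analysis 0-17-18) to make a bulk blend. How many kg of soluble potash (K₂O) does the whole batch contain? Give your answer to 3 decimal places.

K₂O mass = 25%×57 + 22%×44 + 18%×40 = 31.13 kg.

31.130 kg K₂O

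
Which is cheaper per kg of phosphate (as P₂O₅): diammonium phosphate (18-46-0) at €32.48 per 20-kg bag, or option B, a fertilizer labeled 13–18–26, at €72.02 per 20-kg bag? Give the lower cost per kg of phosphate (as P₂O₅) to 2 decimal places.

€3.53 per kg P₂O₅ (diammonium phosphate)

diammonium phosphate: P₂O₅ per bag = 20 × 46% = 9.2 kg; cost = 32.48 / 9.2 = €3.5304/kg P₂O₅.
option B: P₂O₅ per bag = 20 × 18% = 3.6 kg; cost = 72.02 / 3.6 = €20.0056/kg P₂O₅.
diammonium phosphate is cheaper.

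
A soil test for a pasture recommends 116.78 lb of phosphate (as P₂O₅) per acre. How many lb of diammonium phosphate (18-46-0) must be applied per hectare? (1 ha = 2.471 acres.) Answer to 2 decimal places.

627.31 lb of product per hectare

Product per acre = 116.78 / 46% = 253.87 lb.
Convert to per hectare: 253.87 × 2.471 = 627.312 lb.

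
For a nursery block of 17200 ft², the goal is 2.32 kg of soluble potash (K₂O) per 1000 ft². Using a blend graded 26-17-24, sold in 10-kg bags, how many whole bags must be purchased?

17 bags

Product per 1000 ft² = 2.32 / 24% = 9.66667 kg.
Total product = 9.66667 × 17200 / 1000 = 166.267 kg.
Bags = ⌈166.267 / 10⌉ = 17.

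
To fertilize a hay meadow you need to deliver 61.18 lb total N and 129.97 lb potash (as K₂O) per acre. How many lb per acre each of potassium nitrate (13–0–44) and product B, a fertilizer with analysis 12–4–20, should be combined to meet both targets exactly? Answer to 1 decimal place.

With a, b = lb per acre of potassium nitrate and product B:
N: 0.13·a + 0.12·b = 61.18
K₂O: 0.44·a + 0.2·b = 129.97
Eliminate b: (row1) − 0.12/0.2·(row2) → -0.134·a = -16.802, so a = 125.388.
Then b = (129.97 − 0.44·125.388) / 0.2 = 373.996.

125.4 lb potassium nitrate, 374.0 lb product B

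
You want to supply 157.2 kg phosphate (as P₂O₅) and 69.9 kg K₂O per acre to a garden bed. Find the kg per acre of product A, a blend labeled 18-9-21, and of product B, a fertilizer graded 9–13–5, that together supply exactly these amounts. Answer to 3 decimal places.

Let a = kg of product A, b = kg of product B (per acre).
P₂O₅: 0.09·a + 0.13·b = 157.2
K₂O: 0.21·a + 0.05·b = 69.9
Eliminate b: (row1) − 0.13/0.05·(row2) → -0.456·a = -24.54, so a = 53.8158.
Then b = (69.9 − 0.21·53.8158) / 0.05 = 1171.9737.

53.816 kg product A, 1171.974 kg product B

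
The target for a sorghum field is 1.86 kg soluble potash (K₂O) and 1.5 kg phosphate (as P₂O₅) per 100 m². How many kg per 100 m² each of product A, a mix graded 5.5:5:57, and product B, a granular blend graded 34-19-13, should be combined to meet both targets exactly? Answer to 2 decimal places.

Per-100 m² balance (a = product A, b = product B):
K₂O: 0.57·a + 0.13·b = 1.86
P₂O₅: 0.05·a + 0.19·b = 1.5
From row1: a = (1.86 − 0.13·b) / 0.57.
Into row2: 0.05·(1.86 − 0.13·b)/0.57 + 0.19·b = 1.5 → b = 7.48527, a = 1.55599.

1.56 kg product A, 7.49 kg product B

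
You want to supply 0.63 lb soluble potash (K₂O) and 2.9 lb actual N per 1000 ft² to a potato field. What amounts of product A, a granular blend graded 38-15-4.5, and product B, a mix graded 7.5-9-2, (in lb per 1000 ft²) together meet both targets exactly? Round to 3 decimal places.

Let a = lb of product A, b = lb of product B (per 1000 ft²).
K₂O: 0.045·a + 0.02·b = 0.63
N: 0.38·a + 0.075·b = 2.9
Solving simultaneously: a = 2.54438, b = 25.7751.

2.544 lb product A, 25.775 lb product B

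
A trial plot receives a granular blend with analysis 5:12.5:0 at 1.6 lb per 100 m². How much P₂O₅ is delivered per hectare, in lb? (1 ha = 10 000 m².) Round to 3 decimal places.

20.000 lb P₂O₅ per hectare

P₂O₅ per 100 m² = 1.6 × 12.5% = 0.2 lb.
Convert to per hectare: 0.2 × 100 = 20 lb.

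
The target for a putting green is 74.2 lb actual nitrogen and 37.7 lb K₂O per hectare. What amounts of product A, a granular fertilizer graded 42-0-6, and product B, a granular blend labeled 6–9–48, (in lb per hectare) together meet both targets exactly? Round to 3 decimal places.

Per-hectare balance (a = product A, b = product B):
N: 0.42·a + 0.06·b = 74.2
K₂O: 0.06·a + 0.48·b = 37.7
Solving simultaneously: a = 168.4545, b = 57.4848.

168.455 lb product A, 57.485 lb product B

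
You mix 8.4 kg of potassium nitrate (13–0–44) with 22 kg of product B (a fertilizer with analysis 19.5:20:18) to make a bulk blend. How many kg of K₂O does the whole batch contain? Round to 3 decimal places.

7.656 kg K₂O

K₂O mass = 44%×8.4 + 18%×22 = 7.656 kg.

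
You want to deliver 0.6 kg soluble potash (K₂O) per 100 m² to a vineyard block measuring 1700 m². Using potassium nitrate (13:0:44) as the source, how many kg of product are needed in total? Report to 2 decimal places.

Product per 100 m² = 0.6 / 44% = 1.36364 kg.
Total product = 1.36364 × 1700 / 100 = 23.1818 kg.

23.18 kg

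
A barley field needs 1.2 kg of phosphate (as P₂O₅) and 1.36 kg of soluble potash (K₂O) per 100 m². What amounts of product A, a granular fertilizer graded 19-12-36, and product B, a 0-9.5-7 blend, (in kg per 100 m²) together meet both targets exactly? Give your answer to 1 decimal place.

Let a = kg of product A, b = kg of product B (per 100 m²).
P₂O₅: 0.12·a + 0.095·b = 1.2
K₂O: 0.36·a + 0.07·b = 1.36
Eliminate a: (row1) − 0.12/0.36·(row2) → 0.0716667·b = 0.746667, so b = 10.4186.
Back-substitute: a = (1.2 − 0.095·10.4186) / 0.12 = 1.75194.

1.8 kg product A, 10.4 kg product B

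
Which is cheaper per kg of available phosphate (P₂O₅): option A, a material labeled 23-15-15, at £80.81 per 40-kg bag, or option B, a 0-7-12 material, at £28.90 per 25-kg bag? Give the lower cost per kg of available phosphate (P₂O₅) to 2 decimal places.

£13.47 per kg P₂O₅ (option A)

option A: P₂O₅ per bag = 40 × 15% = 6 kg; cost = 80.81 / 6 = £13.4683/kg P₂O₅.
option B: P₂O₅ per bag = 25 × 7% = 1.75 kg; cost = 28.90 / 1.75 = £16.5143/kg P₂O₅.
option A is cheaper.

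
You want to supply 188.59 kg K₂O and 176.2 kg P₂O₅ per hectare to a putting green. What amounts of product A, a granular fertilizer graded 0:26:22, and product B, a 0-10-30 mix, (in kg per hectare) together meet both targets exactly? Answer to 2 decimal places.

607.16 kg product A, 183.38 kg product B

Per-hectare balance (a = product A, b = product B):
K₂O: 0.22·a + 0.3·b = 188.59
P₂O₅: 0.26·a + 0.1·b = 176.2
Eliminate b: (row1) − 0.3/0.1·(row2) → -0.56·a = -340.01, so a = 607.161.
Then b = (176.2 − 0.26·607.161) / 0.1 = 183.382.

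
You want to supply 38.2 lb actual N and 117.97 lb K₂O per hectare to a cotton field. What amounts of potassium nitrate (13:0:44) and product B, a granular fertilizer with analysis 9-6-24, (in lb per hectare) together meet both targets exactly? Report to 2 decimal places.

Per-hectare balance (a = potassium nitrate, b = product B):
N: 0.13·a + 0.09·b = 38.2
K₂O: 0.44·a + 0.24·b = 117.97
Solving simultaneously: a = 172.536, b = 175.226.

172.54 lb potassium nitrate, 175.23 lb product B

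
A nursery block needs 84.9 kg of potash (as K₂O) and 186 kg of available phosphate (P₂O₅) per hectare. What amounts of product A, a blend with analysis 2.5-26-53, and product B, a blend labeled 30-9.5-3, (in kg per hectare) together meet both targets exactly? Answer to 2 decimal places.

Per-hectare balance (a = product A, b = product B):
K₂O: 0.53·a + 0.03·b = 84.9
P₂O₅: 0.26·a + 0.095·b = 186
Eliminate a: (row1) − 0.53/0.26·(row2) → -0.163654·b = -294.254, so b = 1798.026.
Back-substitute: a = (84.9 − 0.03·1798.026) / 0.53 = 58.4136.

58.41 kg product A, 1798.03 kg product B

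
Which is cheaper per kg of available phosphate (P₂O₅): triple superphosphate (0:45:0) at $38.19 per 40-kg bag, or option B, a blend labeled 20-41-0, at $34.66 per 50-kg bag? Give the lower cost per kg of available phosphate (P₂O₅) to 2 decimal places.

triple superphosphate: P₂O₅ per bag = 40 × 45% = 18 kg; cost = 38.19 / 18 = $2.1217/kg P₂O₅.
option B: P₂O₅ per bag = 50 × 41% = 20.5 kg; cost = 34.66 / 20.5 = $1.6907/kg P₂O₅.
option B is cheaper.

$1.69 per kg P₂O₅ (option B)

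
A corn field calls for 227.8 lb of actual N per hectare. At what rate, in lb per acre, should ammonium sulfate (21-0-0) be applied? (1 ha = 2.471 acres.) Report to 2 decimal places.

439.00 lb of product per acre

Product per hectare = 227.8 / 21% = 1084.76 lb.
Convert to per acre: 1084.76 × 0.404694 = 438.997 lb.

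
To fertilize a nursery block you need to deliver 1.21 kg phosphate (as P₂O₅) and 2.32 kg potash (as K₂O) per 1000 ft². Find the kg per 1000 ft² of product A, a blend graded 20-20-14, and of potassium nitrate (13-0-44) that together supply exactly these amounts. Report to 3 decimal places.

Per-1000 ft² balance (a = product A, b = potassium nitrate):
P₂O₅: 0.2·a + 0·b = 1.21
K₂O: 0.14·a + 0.44·b = 2.32
Eliminate b: (row1) − 0/0.44·(row2) → 0.2·a = 1.21, so a = 6.05.
Then b = (2.32 − 0.14·6.05) / 0.44 = 3.34773.

6.050 kg product A, 3.348 kg potassium nitrate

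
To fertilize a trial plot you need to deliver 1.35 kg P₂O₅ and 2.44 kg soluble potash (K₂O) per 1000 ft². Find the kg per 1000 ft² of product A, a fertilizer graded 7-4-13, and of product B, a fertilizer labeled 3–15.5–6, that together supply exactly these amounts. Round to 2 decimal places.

16.74 kg product A, 4.39 kg product B

With a, b = kg per 1000 ft² of product A and product B:
P₂O₅: 0.04·a + 0.155·b = 1.35
K₂O: 0.13·a + 0.06·b = 2.44
Eliminate b: (row1) − 0.155/0.06·(row2) → -0.295833·a = -4.95333, so a = 16.7437.
Then b = (2.44 − 0.13·16.7437) / 0.06 = 4.38873.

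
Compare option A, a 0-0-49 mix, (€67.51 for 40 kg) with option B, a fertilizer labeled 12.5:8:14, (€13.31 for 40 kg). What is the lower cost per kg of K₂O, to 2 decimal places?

€2.38 per kg K₂O (option B)

option A: K₂O per bag = 40 × 49% = 19.6 kg; cost = 67.51 / 19.6 = €3.4444/kg K₂O.
option B: K₂O per bag = 40 × 14% = 5.6 kg; cost = 13.31 / 5.6 = €2.3768/kg K₂O.
option B is cheaper.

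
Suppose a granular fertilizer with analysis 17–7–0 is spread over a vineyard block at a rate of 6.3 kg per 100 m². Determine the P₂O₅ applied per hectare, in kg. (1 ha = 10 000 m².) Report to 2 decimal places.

44.10 kg P₂O₅ per hectare

P₂O₅ per 100 m² = 6.3 × 7% = 0.441 kg.
Convert to per hectare: 0.441 × 100 = 44.1 kg.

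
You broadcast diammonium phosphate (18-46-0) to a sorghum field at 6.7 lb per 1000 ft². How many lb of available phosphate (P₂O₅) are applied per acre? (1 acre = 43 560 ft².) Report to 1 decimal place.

P₂O₅ per 1000 ft² = 6.7 × 46% = 3.082 lb.
Convert to per acre: 3.082 × 43.56 = 134.252 lb.

134.3 lb P₂O₅ per acre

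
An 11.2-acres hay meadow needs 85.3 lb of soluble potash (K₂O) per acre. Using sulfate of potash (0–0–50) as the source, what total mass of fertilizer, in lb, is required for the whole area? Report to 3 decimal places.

Product per acre = 85.3 / 50% = 170.6 lb.
Total product = 170.6 × 11.2 = 1910.72 lb.

1910.720 lb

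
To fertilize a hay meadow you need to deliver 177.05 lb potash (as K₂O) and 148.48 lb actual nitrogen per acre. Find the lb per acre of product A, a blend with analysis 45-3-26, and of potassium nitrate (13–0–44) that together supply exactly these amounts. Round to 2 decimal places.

With a, b = lb per acre of product A and potassium nitrate:
K₂O: 0.26·a + 0.44·b = 177.05
N: 0.45·a + 0.13·b = 148.48
Solving simultaneously: a = 257.702, b = 250.108.

257.70 lb product A, 250.11 lb potassium nitrate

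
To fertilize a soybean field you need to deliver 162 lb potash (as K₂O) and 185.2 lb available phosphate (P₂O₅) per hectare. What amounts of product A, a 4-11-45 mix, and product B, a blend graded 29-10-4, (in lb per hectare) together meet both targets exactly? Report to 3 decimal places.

216.552 lb product A, 1613.793 lb product B

Per-hectare balance (a = product A, b = product B):
K₂O: 0.45·a + 0.04·b = 162
P₂O₅: 0.11·a + 0.1·b = 185.2
Eliminate b: (row1) − 0.04/0.1·(row2) → 0.406·a = 87.92, so a = 216.5517.
Then b = (185.2 − 0.11·216.5517) / 0.1 = 1613.7931.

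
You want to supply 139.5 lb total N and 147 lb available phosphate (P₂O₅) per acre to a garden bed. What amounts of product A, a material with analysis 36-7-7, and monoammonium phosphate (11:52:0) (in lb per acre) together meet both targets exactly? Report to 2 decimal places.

314.04 lb product A, 240.42 lb monoammonium phosphate

Let a = lb of product A, b = lb of monoammonium phosphate (per acre).
N: 0.36·a + 0.11·b = 139.5
P₂O₅: 0.07·a + 0.52·b = 147
Eliminate b: (row1) − 0.11/0.52·(row2) → 0.345192·a = 108.404, so a = 314.039.
Then b = (147 − 0.07·314.039) / 0.52 = 240.418.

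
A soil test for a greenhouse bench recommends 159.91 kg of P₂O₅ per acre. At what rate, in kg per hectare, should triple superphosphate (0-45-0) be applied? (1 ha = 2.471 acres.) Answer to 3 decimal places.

Product per acre = 159.91 / 45% = 355.356 kg.
Convert to per hectare: 355.356 × 2.471 = 878.0836 kg.

878.084 kg of product per hectare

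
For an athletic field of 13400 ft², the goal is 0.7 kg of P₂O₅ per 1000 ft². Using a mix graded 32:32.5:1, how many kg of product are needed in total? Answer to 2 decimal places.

28.86 kg

Product per 1000 ft² = 0.7 / 32.5% = 2.15385 kg.
Total product = 2.15385 × 13400 / 1000 = 28.8615 kg.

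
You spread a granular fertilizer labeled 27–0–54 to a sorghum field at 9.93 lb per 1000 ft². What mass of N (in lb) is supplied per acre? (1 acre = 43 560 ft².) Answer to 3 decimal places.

116.789 lb N per acre

nitrogen per 1000 ft² = 9.93 × 27% = 2.6811 lb.
Convert to per acre: 2.6811 × 43.56 = 116.7887 lb.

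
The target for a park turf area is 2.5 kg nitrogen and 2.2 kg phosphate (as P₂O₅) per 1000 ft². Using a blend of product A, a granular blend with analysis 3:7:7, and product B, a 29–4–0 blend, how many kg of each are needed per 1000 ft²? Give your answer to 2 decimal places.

Let a = kg of product A, b = kg of product B (per 1000 ft²).
N: 0.03·a + 0.29·b = 2.5
P₂O₅: 0.07·a + 0.04·b = 2.2
Eliminate a: (row1) − 0.03/0.07·(row2) → 0.272857·b = 1.55714, so b = 5.70681.
Back-substitute: a = (2.5 − 0.29·5.70681) / 0.03 = 28.1675.

28.17 kg product A, 5.71 kg product B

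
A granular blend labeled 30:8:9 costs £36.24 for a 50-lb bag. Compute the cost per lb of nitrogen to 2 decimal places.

N in bag = 50 × 30% = 15 lb.
Cost per lb N = £36.24 / 15 = £2.4160.

£2.42 per lb N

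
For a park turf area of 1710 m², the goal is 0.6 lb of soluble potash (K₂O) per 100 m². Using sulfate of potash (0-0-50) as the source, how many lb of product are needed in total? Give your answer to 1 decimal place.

20.5 lb

Product per 100 m² = 0.6 / 50% = 1.2 lb.
Total product = 1.2 × 1710 / 100 = 20.52 lb.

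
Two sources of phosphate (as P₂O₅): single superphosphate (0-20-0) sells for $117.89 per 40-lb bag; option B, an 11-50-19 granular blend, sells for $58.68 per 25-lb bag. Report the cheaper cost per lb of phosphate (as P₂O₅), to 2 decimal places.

single superphosphate: P₂O₅ per bag = 40 × 20% = 8 lb; cost = 117.89 / 8 = $14.7363/lb P₂O₅.
option B: P₂O₅ per bag = 25 × 50% = 12.5 lb; cost = 58.68 / 12.5 = $4.6944/lb P₂O₅.
option B is cheaper.

$4.69 per lb P₂O₅ (option B)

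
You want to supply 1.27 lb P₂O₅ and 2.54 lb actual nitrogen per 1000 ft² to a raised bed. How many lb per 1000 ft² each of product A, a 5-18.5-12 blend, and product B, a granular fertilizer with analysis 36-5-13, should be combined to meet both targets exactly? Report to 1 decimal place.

Per-1000 ft² balance (a = product A, b = product B):
P₂O₅: 0.185·a + 0.05·b = 1.27
N: 0.05·a + 0.36·b = 2.54
Eliminate b: (row1) − 0.05/0.36·(row2) → 0.178056·a = 0.917222, so a = 5.15133.
Then b = (2.54 − 0.05·5.15133) / 0.36 = 6.34009.

5.2 lb product A, 6.3 lb product B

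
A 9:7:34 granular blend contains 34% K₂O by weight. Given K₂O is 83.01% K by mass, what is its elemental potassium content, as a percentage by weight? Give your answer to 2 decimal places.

%K = 34 × 0.8301 = 28.2234%.

28.22% K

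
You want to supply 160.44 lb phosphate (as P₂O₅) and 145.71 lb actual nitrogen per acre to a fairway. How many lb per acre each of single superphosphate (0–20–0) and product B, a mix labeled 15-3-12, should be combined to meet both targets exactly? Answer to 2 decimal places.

656.49 lb single superphosphate, 971.40 lb product B

With a, b = lb per acre of single superphosphate and product B:
P₂O₅: 0.2·a + 0.03·b = 160.44
N: 0·a + 0.15·b = 145.71
Solving simultaneously: a = 656.49, b = 971.4.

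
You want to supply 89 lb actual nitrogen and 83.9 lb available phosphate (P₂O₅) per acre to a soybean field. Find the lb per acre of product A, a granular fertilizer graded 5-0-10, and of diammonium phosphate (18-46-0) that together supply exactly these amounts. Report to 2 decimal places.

1123.39 lb product A, 182.39 lb diammonium phosphate

Let a = lb of product A, b = lb of diammonium phosphate (per acre).
N: 0.05·a + 0.18·b = 89
P₂O₅: 0·a + 0.46·b = 83.9
Solving simultaneously: a = 1123.391, b = 182.391.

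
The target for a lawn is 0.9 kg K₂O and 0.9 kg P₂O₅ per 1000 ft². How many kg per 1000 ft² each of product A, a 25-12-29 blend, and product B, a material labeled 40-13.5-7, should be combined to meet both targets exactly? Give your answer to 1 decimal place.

1.9 kg product A, 5.0 kg product B

Per-1000 ft² balance (a = product A, b = product B):
K₂O: 0.29·a + 0.07·b = 0.9
P₂O₅: 0.12·a + 0.135·b = 0.9
From row1: a = (0.9 − 0.07·b) / 0.29.
Into row2: 0.12·(0.9 − 0.07·b)/0.29 + 0.135·b = 0.9 → b = 4.97561, a = 1.90244.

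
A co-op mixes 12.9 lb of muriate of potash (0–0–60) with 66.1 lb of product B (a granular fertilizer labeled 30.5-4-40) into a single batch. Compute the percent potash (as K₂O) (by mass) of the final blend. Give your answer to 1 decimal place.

43.3% K₂O

Total mass = 12.9 + 66.1 = 79 lb.
K₂O mass = 60%×12.9 + 40%×66.1 = 34.18 lb.
% K₂O = 34.18 / 79 = 43.2658%.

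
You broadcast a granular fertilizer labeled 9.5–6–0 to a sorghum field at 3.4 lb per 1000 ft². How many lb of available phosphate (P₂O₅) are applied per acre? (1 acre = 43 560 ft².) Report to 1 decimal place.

8.9 lb P₂O₅ per acre

P₂O₅ per 1000 ft² = 3.4 × 6% = 0.204 lb.
Convert to per acre: 0.204 × 43.56 = 8.88624 lb.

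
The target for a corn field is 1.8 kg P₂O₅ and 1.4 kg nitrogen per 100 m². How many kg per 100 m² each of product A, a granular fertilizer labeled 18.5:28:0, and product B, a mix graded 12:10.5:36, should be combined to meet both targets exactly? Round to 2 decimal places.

4.87 kg product A, 4.16 kg product B

Let a = kg of product A, b = kg of product B (per 100 m²).
P₂O₅: 0.28·a + 0.105·b = 1.8
N: 0.185·a + 0.12·b = 1.4
Eliminate a: (row1) − 0.28/0.185·(row2) → -0.0766216·b = -0.318919, so b = 4.16226.
Back-substitute: a = (1.8 − 0.105·4.16226) / 0.28 = 4.86772.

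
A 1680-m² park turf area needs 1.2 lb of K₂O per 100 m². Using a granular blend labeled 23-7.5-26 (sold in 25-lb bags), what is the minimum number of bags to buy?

Product per 100 m² = 1.2 / 26% = 4.61538 lb.
Total product = 4.61538 × 1680 / 100 = 77.5385 lb.
Bags = ⌈77.5385 / 25⌉ = 4.

4 bags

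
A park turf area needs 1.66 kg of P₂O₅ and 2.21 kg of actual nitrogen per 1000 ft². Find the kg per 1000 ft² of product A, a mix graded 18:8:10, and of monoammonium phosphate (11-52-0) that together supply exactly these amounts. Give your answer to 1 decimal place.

11.4 kg product A, 1.4 kg monoammonium phosphate

With a, b = kg per 1000 ft² of product A and monoammonium phosphate:
P₂O₅: 0.08·a + 0.52·b = 1.66
N: 0.18·a + 0.11·b = 2.21
Eliminate a: (row1) − 0.08/0.18·(row2) → 0.471111·b = 0.677778, so b = 1.43868.
Back-substitute: a = (1.66 − 0.52·1.43868) / 0.08 = 11.3986.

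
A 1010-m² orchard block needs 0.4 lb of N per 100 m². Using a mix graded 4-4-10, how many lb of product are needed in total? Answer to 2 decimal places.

Product per 100 m² = 0.4 / 4% = 10 lb.
Total product = 10 × 1010 / 100 = 101 lb.

101.00 lb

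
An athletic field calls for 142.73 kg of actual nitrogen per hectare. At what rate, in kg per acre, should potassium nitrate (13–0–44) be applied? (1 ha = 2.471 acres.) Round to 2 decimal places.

Product per hectare = 142.73 / 13% = 1097.92 kg.
Convert to per acre: 1097.92 × 0.404694 = 444.323 kg.

444.32 kg of product per acre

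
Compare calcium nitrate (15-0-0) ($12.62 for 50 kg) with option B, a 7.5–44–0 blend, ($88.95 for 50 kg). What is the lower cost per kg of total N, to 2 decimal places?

calcium nitrate: N per bag = 50 × 15% = 7.5 kg; cost = 12.62 / 7.5 = $1.6827/kg N.
option B: N per bag = 50 × 7.5% = 3.75 kg; cost = 88.95 / 3.75 = $23.7200/kg N.
calcium nitrate is cheaper.

$1.68 per kg N (calcium nitrate)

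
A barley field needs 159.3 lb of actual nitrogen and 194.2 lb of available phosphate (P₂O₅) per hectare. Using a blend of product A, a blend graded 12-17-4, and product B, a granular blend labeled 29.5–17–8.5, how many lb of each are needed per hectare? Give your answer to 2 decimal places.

Per-hectare balance (a = product A, b = product B):
N: 0.12·a + 0.295·b = 159.3
P₂O₅: 0.17·a + 0.17·b = 194.2
Eliminate b: (row1) − 0.295/0.17·(row2) → -0.175·a = -177.694, so a = 1015.39496.
Then b = (194.2 − 0.17·1015.39496) / 0.17 = 126.958.

1015.39 lb product A, 126.96 lb product B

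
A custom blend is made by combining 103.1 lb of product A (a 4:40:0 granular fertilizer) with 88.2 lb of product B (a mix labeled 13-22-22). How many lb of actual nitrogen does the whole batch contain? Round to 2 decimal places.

N mass = 4%×103.1 + 13%×88.2 = 15.59 lb.

15.59 lb N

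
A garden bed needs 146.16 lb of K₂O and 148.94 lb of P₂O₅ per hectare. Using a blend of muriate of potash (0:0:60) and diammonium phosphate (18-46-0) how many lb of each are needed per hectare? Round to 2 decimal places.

243.60 lb muriate of potash, 323.78 lb diammonium phosphate

With a, b = lb per hectare of muriate of potash and diammonium phosphate:
K₂O: 0.6·a + 0·b = 146.16
P₂O₅: 0·a + 0.46·b = 148.94
Solving simultaneously: a = 243.6, b = 323.783.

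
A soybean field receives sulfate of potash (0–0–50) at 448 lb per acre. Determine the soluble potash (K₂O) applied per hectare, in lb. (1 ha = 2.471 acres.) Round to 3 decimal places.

553.504 lb K₂O per hectare

K₂O per acre = 448 × 50% = 224 lb.
Convert to per hectare: 224 × 2.471 = 553.504 lb.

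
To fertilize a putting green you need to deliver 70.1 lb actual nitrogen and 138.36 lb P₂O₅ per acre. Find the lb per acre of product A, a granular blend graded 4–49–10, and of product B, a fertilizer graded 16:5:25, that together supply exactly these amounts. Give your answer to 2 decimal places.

With a, b = lb per acre of product A and product B:
N: 0.04·a + 0.16·b = 70.1
P₂O₅: 0.49·a + 0.05·b = 138.36
Solving simultaneously: a = 243.882, b = 377.154.

243.88 lb product A, 377.15 lb product B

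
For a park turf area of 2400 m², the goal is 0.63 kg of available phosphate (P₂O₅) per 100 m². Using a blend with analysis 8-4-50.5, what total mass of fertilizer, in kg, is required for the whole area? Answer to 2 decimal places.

378.00 kg

Product per 100 m² = 0.63 / 4% = 15.75 kg.
Total product = 15.75 × 2400 / 100 = 378 kg.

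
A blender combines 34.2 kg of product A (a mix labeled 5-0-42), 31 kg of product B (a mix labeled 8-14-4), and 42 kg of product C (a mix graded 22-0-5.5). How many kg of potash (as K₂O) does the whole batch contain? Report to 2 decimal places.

17.91 kg K₂O

K₂O mass = 42%×34.2 + 4%×31 + 5.5%×42 = 17.914 kg.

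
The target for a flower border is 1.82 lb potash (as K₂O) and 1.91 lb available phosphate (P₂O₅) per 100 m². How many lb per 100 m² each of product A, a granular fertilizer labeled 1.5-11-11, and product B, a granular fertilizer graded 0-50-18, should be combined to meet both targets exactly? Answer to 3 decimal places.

16.085 lb product A, 0.281 lb product B

Let a = lb of product A, b = lb of product B (per 100 m²).
K₂O: 0.11·a + 0.18·b = 1.82
P₂O₅: 0.11·a + 0.5·b = 1.91
From row1: a = (1.82 − 0.18·b) / 0.11.
Into row2: 0.11·(1.82 − 0.18·b)/0.11 + 0.5·b = 1.91 → b = 0.28125, a = 16.0852.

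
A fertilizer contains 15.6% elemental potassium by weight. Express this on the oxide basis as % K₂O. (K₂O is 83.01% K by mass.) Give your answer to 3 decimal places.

18.793% K₂O

%K₂O = 15.6 / 0.8301 = 18.7929%.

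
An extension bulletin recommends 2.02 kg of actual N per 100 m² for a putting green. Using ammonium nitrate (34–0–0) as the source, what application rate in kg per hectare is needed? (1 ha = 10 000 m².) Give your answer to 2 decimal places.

594.12 kg of product per hectare

Product per 100 m² = 2.02 / 34% = 5.94118 kg.
Convert to per hectare: 5.94118 × 100 = 594.118 kg.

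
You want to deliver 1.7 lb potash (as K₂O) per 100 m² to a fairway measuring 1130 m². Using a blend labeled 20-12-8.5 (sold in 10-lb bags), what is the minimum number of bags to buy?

Product per 100 m² = 1.7 / 8.5% = 20 lb.
Total product = 20 × 1130 / 100 = 226 lb.
Bags = ⌈226 / 10⌉ = 23.

23 bags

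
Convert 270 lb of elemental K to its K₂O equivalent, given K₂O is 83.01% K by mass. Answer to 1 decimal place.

325.3 lb K₂O

K₂O = 270 / 0.8301 = 325.262 lb.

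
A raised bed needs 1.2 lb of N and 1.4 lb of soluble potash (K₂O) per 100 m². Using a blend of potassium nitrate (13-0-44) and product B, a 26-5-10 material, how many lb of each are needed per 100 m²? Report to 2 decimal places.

2.41 lb potassium nitrate, 3.41 lb product B

With a, b = lb per 100 m² of potassium nitrate and product B:
N: 0.13·a + 0.26·b = 1.2
K₂O: 0.44·a + 0.1·b = 1.4
From row1: a = (1.2 − 0.26·b) / 0.13.
Into row2: 0.44·(1.2 − 0.26·b)/0.13 + 0.1·b = 1.4 → b = 3.41223, a = 2.40631.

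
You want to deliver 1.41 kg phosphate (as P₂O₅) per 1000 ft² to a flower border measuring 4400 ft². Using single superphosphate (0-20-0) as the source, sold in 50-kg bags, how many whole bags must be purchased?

1 bags

Product per 1000 ft² = 1.41 / 20% = 7.05 kg.
Total product = 7.05 × 4400 / 1000 = 31.02 kg.
Bags = ⌈31.02 / 50⌉ = 1.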